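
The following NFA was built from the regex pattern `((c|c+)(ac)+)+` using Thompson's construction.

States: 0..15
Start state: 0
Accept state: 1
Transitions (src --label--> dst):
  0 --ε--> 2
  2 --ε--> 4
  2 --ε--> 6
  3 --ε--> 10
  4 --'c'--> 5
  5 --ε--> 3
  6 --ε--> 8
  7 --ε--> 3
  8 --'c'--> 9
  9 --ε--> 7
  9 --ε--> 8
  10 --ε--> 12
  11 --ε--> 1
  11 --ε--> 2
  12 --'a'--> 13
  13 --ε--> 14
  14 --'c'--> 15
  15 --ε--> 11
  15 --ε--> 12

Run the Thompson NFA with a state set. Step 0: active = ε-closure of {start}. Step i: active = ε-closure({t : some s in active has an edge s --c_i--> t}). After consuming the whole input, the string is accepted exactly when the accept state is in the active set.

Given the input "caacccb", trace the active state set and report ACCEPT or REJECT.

Answer: REJECT

Derivation:
start: ε-closure({0}) = {0,2,4,6,8}
'c' @ 1: {3,5,7,8,9,10,12}
'a' @ 2: {13,14}
'a' @ 3: {}  — no active states
rest 'cccb' ignored (set empty)
after full input: {}  (accept=1 not in)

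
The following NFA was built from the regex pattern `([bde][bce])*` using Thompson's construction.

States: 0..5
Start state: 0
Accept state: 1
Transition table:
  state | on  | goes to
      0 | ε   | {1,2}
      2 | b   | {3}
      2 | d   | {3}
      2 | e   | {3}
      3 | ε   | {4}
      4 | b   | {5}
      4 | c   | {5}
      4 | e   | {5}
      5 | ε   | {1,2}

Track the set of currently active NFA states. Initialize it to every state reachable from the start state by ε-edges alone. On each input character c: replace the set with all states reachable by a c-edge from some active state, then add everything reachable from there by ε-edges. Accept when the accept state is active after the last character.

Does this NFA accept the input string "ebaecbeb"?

S₀ = ε-closure({0}) = {0,1,2}
'e' @ 1: {3,4}
'b' @ 2: {1,2,5}  ✓accept
'a' @ 3: {}  — state set empty
rest 'ecbeb' ignored (set empty)
final: {}; accept 1 not in set

Answer: REJECT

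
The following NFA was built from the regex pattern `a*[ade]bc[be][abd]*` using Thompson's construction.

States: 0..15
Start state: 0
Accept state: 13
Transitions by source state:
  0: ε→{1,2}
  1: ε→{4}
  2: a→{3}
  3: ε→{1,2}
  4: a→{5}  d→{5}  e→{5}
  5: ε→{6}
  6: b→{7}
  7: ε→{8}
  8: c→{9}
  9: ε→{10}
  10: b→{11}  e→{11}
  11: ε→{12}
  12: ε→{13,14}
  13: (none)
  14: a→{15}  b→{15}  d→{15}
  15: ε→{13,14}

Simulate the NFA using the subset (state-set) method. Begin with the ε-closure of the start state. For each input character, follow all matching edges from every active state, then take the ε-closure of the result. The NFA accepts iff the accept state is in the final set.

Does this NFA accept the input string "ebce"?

initial (ε-close {0}): {0,1,2,4}
'e' @ 1: {5,6}
'b' @ 2: {7,8}
'c' @ 3: {9,10}
'e' @ 4: {11,12,13,14}  ✓accept
after full input: {11,12,13,14}  (accept=13 in)

Answer: ACCEPT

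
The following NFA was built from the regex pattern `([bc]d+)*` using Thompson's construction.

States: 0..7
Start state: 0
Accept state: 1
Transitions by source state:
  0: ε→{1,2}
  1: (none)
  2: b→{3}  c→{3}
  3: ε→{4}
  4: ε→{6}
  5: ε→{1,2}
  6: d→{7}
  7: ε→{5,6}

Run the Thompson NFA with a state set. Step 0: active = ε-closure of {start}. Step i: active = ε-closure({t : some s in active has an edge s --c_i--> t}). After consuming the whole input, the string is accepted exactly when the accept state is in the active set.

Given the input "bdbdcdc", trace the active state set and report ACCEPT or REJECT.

Answer: REJECT

Derivation:
initial (ε-close {0}): {0,1,2}
'b' @ 1: {3,4,6}
'd' @ 2: {1,2,5,6,7}  [accepting]
'b' @ 3: {3,4,6}
'd' @ 4: {1,2,5,6,7}  [accepting]
'c' @ 5: {3,4,6}
'd' @ 6: {1,2,5,6,7}  [accepting]
'c' @ 7: {3,4,6}
final: {3,4,6}; accept 1 not in set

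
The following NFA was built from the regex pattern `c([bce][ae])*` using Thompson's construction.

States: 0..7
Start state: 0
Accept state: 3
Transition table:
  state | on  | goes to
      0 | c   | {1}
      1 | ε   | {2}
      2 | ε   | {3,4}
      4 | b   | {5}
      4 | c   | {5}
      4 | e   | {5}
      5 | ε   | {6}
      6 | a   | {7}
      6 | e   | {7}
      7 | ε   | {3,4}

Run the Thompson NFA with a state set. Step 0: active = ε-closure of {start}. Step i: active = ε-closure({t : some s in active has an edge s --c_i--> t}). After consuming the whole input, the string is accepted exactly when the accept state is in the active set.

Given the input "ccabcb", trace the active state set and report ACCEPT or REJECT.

S₀ = ε-closure({0}) = {0}
'c' @ 1: {1,2,3,4}  ✓accept
'c' @ 2: {5,6}
'a' @ 3: {3,4,7}  ✓accept
'b' @ 4: {5,6}
'c' @ 5: {}  — state set empty
rest 'b' ignored (set empty)
final: {}; accept 3 not in set

Answer: REJECT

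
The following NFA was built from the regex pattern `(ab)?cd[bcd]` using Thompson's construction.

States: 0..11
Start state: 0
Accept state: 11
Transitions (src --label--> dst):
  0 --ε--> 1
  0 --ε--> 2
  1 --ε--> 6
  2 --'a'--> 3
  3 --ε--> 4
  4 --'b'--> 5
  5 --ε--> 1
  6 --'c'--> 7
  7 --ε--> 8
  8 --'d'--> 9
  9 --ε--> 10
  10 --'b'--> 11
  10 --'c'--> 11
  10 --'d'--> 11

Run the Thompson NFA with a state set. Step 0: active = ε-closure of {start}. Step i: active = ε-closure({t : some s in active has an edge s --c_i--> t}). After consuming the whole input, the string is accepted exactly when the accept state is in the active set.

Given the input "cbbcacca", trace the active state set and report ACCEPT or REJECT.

Answer: REJECT

Trace:
start: ε-closure({0}) = {0,1,2,6}
'c' @ 1: {7,8}
'b' @ 2: {}  — state set empty
rest 'bcacca' ignored (set empty)
after full input: {}  (accept=11 not in)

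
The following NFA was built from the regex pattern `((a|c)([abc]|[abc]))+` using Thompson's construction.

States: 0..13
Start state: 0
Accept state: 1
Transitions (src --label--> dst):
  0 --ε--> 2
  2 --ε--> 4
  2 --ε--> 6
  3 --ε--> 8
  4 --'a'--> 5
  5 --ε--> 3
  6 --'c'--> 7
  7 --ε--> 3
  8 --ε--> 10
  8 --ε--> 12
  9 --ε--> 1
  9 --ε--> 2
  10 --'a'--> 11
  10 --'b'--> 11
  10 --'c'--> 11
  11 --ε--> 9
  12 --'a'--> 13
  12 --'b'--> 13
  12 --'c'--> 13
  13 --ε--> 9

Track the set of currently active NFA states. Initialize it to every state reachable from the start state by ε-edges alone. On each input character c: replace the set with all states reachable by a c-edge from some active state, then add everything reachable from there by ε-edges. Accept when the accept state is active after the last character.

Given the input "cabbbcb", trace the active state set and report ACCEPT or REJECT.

S₀ = ε-closure({0}) = {0,2,4,6}
'c' @ 1: {3,7,8,10,12}
'a' @ 2: {1,2,4,6,9,11,13}  ✓accept
'b' @ 3: {}  — state set empty
rest 'bbcb' ignored (set empty)
final: {}; accept 1 not in set

Answer: REJECT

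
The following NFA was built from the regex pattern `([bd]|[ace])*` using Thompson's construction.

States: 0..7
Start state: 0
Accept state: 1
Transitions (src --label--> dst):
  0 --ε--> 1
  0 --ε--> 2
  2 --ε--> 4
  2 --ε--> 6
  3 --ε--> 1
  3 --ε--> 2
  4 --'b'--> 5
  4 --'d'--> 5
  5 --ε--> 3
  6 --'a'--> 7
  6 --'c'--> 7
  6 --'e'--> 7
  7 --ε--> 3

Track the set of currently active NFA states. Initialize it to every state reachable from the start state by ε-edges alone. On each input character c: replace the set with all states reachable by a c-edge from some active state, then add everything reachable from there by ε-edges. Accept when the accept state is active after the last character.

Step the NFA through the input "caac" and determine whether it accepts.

Answer: ACCEPT

Steps:
start: ε-closure({0}) = {0,1,2,4,6}
'c' @ 1: {1,2,3,4,6,7}  (accept∈set)
'a' @ 2: {1,2,3,4,6,7}  (accept∈set)
'a' @ 3: {1,2,3,4,6,7}  (accept∈set)
'c' @ 4: {1,2,3,4,6,7}  (accept∈set)
end set {1,2,3,4,6,7} — state 1 in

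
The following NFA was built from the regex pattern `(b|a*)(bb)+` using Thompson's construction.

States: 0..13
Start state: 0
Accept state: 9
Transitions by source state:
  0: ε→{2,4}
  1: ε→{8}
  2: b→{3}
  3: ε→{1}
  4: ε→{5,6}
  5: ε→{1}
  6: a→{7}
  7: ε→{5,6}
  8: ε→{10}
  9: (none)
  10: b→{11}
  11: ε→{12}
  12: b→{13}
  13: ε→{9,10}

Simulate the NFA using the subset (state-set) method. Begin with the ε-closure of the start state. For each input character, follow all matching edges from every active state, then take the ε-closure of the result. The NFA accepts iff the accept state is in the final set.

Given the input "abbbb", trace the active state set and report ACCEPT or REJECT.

Answer: ACCEPT

Derivation:
initial (ε-close {0}): {0,1,2,4,5,6,8,10}
'a' @ 1: {1,5,6,7,8,10}
'b' @ 2: {11,12}
'b' @ 3: {9,10,13}  [accepting]
'b' @ 4: {11,12}
'b' @ 5: {9,10,13}  [accepting]
end set {9,10,13} — state 9 in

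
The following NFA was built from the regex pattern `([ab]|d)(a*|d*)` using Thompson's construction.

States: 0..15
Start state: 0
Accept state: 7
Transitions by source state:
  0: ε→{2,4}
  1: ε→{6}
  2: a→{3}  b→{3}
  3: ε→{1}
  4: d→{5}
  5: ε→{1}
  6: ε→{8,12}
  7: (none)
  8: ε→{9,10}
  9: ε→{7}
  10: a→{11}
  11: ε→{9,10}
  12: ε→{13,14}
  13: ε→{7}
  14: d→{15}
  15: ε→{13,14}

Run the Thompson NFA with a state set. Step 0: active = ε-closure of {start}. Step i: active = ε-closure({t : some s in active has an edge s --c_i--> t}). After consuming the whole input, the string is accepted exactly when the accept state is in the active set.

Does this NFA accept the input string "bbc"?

initial (ε-close {0}): {0,2,4}
'b' @ 1: {1,3,6,7,8,9,10,12,13,14}  ✓accept
'b' @ 2: {}  — dead — no transitions
rest 'c' ignored (set empty)
after full input: {}  (accept=7 not in)

Answer: REJECT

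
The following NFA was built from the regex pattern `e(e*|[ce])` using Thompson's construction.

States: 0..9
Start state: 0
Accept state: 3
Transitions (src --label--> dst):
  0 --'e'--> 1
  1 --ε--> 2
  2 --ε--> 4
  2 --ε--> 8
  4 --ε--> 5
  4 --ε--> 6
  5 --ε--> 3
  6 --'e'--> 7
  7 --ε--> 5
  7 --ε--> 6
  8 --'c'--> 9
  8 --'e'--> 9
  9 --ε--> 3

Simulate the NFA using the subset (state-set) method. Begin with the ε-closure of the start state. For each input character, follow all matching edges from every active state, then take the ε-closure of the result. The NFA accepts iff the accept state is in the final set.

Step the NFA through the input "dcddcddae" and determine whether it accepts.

Answer: REJECT

Steps:
S₀ = ε-closure({0}) = {0}
'd' @ 1: {}  — state set empty
rest 'cddcddae' ignored (set empty)
after full input: {}  (accept=3 not in)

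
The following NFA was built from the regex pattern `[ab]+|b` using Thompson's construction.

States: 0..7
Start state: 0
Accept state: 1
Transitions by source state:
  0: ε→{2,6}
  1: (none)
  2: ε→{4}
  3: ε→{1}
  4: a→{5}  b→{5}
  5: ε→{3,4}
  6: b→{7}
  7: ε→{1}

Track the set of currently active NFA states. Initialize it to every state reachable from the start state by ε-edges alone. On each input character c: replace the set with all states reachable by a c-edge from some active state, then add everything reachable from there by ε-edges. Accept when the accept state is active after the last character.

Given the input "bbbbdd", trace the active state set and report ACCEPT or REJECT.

S₀ = ε-closure({0}) = {0,2,4,6}
'b' @ 1: {1,3,4,5,7}  (accept∈set)
'b' @ 2: {1,3,4,5}  (accept∈set)
'b' @ 3: {1,3,4,5}  (accept∈set)
'b' @ 4: {1,3,4,5}  (accept∈set)
'd' @ 5: {}  — dead — no transitions
rest 'd' ignored (set empty)
final: {}; accept 1 not in set

Answer: REJECT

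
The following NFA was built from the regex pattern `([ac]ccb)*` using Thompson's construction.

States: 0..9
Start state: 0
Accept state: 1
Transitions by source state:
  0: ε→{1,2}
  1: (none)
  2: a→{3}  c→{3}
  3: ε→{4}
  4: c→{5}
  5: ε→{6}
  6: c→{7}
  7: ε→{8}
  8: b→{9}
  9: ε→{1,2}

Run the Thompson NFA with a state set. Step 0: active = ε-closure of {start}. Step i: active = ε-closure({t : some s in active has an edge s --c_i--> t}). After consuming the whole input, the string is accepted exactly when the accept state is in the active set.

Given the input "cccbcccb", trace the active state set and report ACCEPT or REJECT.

start: ε-closure({0}) = {0,1,2}
'c' @ 1: {3,4}
'c' @ 2: {5,6}
'c' @ 3: {7,8}
'b' @ 4: {1,2,9}  [accepting]
'c' @ 5: {3,4}
'c' @ 6: {5,6}
'c' @ 7: {7,8}
'b' @ 8: {1,2,9}  [accepting]
end set {1,2,9} — state 1 in

Answer: ACCEPT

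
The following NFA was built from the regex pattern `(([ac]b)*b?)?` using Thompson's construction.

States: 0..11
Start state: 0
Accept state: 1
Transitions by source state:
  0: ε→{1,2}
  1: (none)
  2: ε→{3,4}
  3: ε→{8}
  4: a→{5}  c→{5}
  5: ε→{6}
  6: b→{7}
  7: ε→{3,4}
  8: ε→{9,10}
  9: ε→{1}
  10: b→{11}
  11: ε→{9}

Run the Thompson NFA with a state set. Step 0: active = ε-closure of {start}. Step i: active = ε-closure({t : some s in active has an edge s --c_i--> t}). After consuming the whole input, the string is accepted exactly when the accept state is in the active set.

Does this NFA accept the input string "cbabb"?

Answer: ACCEPT

Derivation:
start: ε-closure({0}) = {0,1,2,3,4,8,9,10}
'c' @ 1: {5,6}
'b' @ 2: {1,3,4,7,8,9,10}  [accepting]
'a' @ 3: {5,6}
'b' @ 4: {1,3,4,7,8,9,10}  [accepting]
'b' @ 5: {1,9,11}  [accepting]
after full input: {1,9,11}  (accept=1 in)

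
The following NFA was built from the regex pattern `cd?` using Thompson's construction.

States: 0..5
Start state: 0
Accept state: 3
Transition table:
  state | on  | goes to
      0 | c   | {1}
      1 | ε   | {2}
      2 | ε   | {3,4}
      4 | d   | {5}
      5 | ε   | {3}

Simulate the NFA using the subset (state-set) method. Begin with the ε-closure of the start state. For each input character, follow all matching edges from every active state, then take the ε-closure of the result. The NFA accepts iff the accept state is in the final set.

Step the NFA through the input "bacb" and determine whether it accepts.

Answer: REJECT

Derivation:
start: ε-closure({0}) = {0}
'b' @ 1: {}  — dead — no transitions
rest 'acb' ignored (set empty)
final: {}; accept 3 not in set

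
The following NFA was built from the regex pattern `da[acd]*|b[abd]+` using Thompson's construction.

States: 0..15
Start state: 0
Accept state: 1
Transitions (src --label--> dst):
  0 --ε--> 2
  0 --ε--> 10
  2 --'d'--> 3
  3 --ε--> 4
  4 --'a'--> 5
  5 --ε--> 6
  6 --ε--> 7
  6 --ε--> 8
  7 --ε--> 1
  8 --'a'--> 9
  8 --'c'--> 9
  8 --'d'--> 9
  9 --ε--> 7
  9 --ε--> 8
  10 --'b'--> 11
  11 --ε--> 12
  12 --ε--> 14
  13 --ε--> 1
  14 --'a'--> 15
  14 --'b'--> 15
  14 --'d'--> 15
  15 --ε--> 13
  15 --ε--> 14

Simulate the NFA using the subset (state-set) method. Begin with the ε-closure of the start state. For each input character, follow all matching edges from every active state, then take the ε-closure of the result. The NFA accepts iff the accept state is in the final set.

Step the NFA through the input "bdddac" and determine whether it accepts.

Answer: REJECT

Trace:
initial (ε-close {0}): {0,2,10}
'b' @ 1: {11,12,14}
'd' @ 2: {1,13,14,15}  (accept∈set)
'd' @ 3: {1,13,14,15}  (accept∈set)
'd' @ 4: {1,13,14,15}  (accept∈set)
'a' @ 5: {1,13,14,15}  (accept∈set)
'c' @ 6: {}  — no active states
end set {} — state 1 not in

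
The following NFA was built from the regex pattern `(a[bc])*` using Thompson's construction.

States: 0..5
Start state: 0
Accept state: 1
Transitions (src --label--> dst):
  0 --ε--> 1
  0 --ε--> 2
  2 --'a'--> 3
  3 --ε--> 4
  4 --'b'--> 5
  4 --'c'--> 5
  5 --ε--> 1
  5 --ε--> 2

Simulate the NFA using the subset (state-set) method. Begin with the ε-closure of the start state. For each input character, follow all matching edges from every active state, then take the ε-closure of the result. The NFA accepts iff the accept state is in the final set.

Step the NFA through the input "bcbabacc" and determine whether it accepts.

Answer: REJECT

Derivation:
start: ε-closure({0}) = {0,1,2}
'b' @ 1: {}  — no active states
rest 'cbabacc' ignored (set empty)
end set {} — state 1 not in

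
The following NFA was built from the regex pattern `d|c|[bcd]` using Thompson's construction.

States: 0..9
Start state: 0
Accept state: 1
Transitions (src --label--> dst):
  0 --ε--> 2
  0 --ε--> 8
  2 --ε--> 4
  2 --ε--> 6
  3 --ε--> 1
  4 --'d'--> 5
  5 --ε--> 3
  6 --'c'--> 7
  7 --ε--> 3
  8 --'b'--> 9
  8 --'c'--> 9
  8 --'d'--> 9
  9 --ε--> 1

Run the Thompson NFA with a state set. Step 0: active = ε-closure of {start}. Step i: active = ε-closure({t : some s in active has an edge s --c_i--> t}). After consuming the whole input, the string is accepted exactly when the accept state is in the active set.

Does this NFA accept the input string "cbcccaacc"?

start: ε-closure({0}) = {0,2,4,6,8}
'c' @ 1: {1,3,7,9}  (accept∈set)
'b' @ 2: {}  — state set empty
rest 'cccaacc' ignored (set empty)
after full input: {}  (accept=1 not in)

Answer: REJECT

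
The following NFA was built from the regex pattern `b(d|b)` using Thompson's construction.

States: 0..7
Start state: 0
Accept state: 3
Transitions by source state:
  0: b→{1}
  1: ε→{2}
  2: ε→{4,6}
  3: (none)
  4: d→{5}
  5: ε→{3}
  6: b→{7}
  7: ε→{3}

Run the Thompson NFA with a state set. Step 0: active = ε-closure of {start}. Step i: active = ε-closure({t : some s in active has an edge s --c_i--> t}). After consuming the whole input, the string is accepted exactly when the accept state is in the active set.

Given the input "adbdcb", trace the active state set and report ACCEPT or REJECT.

initial (ε-close {0}): {0}
'a' @ 1: {}  — state set empty
rest 'dbdcb' ignored (set empty)
final: {}; accept 3 not in set

Answer: REJECT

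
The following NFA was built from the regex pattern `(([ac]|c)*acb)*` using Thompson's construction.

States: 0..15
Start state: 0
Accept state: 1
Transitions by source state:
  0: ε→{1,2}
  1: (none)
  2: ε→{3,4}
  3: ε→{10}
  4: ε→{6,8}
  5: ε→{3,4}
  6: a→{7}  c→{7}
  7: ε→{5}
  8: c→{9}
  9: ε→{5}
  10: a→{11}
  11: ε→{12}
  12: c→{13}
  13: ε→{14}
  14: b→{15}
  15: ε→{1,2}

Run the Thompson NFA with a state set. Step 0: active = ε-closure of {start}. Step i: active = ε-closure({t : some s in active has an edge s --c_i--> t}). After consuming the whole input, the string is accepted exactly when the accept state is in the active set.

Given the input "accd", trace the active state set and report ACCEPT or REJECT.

Answer: REJECT

Derivation:
start: ε-closure({0}) = {0,1,2,3,4,6,8,10}
'a' @ 1: {3,4,5,6,7,8,10,11,12}
'c' @ 2: {3,4,5,6,7,8,9,10,13,14}
'c' @ 3: {3,4,5,6,7,8,9,10}
'd' @ 4: {}  — dead — no transitions
end set {} — state 1 not in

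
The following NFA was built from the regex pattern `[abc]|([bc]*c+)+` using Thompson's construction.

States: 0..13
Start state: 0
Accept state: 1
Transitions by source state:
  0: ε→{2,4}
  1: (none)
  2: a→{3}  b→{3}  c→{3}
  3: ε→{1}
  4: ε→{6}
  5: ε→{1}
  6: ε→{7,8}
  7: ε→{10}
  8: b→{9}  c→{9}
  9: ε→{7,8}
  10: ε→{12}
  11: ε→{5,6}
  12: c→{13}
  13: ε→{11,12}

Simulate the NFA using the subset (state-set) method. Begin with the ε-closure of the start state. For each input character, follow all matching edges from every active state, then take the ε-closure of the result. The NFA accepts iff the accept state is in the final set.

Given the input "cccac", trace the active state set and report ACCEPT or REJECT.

Answer: REJECT

Trace:
start: ε-closure({0}) = {0,2,4,6,7,8,10,12}
'c' @ 1: {1,3,5,6,7,8,9,10,11,12,13}  (accept∈set)
'c' @ 2: {1,5,6,7,8,9,10,11,12,13}  (accept∈set)
'c' @ 3: {1,5,6,7,8,9,10,11,12,13}  (accept∈set)
'a' @ 4: {}  — no active states
rest 'c' ignored (set empty)
after full input: {}  (accept=1 not in)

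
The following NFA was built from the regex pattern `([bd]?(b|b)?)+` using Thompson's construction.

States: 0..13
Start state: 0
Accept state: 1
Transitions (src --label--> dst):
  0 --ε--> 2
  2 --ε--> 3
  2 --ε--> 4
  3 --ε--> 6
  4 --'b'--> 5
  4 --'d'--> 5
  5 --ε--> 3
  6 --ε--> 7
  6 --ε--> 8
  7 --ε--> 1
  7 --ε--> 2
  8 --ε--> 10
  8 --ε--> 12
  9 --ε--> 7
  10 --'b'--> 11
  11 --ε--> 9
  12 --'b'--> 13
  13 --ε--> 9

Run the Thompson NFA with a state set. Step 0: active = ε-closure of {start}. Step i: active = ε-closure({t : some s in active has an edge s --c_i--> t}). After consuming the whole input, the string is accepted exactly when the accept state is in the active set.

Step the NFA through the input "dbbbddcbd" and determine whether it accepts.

Answer: REJECT

Derivation:
initial (ε-close {0}): {0,1,2,3,4,6,7,8,10,12}
'd' @ 1: {1,2,3,4,5,6,7,8,10,12}  (accept∈set)
'b' @ 2: {1,2,3,4,5,6,7,8,9,10,11,12,13}  (accept∈set)
'b' @ 3: {1,2,3,4,5,6,7,8,9,10,11,12,13}  (accept∈set)
'b' @ 4: {1,2,3,4,5,6,7,8,9,10,11,12,13}  (accept∈set)
'd' @ 5: {1,2,3,4,5,6,7,8,10,12}  (accept∈set)
'd' @ 6: {1,2,3,4,5,6,7,8,10,12}  (accept∈set)
'c' @ 7: {}  — no active states
rest 'bd' ignored (set empty)
end set {} — state 1 not in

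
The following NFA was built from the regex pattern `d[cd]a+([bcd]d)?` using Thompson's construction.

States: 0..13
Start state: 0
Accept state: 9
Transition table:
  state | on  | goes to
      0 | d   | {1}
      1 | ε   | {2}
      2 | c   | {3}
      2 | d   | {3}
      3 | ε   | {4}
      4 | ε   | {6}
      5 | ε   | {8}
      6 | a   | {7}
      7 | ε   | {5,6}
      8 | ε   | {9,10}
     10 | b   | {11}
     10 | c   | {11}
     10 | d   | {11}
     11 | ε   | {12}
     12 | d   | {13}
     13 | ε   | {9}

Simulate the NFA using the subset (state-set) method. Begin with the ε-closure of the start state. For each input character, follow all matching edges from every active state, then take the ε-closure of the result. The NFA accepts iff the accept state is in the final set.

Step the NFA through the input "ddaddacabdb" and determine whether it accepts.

start: ε-closure({0}) = {0}
'd' @ 1: {1,2}
'd' @ 2: {3,4,6}
'a' @ 3: {5,6,7,8,9,10}  ✓accept
'd' @ 4: {11,12}
'd' @ 5: {9,13}  ✓accept
'a' @ 6: {}  — dead — no transitions
rest 'cabdb' ignored (set empty)
after full input: {}  (accept=9 not in)

Answer: REJECT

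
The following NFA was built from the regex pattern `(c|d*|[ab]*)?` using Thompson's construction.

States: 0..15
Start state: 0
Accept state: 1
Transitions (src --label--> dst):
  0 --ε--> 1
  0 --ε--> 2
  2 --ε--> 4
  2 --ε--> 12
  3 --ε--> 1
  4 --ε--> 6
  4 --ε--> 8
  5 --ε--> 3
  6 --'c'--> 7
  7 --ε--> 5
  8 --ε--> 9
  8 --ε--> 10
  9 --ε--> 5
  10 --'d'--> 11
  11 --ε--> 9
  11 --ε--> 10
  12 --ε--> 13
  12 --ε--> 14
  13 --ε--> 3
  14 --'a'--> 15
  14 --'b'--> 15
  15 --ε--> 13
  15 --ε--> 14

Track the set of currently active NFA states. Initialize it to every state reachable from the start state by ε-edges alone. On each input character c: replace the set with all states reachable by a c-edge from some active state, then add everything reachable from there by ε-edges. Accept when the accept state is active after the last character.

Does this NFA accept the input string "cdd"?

Answer: REJECT

Derivation:
start: ε-closure({0}) = {0,1,2,3,4,5,6,8,9,10,12,13,14}
'c' @ 1: {1,3,5,7}  [accepting]
'd' @ 2: {}  — no active states
rest 'd' ignored (set empty)
end set {} — state 1 not in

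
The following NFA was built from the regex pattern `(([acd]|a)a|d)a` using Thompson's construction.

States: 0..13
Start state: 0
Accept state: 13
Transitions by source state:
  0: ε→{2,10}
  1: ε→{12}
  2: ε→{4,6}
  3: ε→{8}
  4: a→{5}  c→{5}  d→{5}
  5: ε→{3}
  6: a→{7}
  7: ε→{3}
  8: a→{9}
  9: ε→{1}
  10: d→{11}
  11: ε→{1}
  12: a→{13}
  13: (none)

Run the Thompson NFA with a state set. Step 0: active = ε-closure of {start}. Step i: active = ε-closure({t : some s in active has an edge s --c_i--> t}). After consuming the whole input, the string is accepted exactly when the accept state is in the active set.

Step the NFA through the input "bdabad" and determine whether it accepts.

start: ε-closure({0}) = {0,2,4,6,10}
'b' @ 1: {}  — state set empty
rest 'dabad' ignored (set empty)
after full input: {}  (accept=13 not in)

Answer: REJECT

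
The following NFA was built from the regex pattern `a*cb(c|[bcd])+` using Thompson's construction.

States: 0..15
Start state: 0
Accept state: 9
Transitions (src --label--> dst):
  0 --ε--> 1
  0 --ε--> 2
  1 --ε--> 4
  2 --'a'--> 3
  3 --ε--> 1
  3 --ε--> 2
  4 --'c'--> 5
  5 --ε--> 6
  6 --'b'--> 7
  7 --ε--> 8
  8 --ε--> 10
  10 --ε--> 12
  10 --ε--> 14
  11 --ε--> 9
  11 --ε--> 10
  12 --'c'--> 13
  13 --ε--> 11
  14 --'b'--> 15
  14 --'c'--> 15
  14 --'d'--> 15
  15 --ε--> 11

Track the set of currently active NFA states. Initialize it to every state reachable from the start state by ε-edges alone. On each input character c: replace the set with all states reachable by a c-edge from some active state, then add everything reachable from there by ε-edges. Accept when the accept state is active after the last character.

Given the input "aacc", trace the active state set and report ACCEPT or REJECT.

initial (ε-close {0}): {0,1,2,4}
'a' @ 1: {1,2,3,4}
'a' @ 2: {1,2,3,4}
'c' @ 3: {5,6}
'c' @ 4: {}  — no active states
end set {} — state 9 not in

Answer: REJECT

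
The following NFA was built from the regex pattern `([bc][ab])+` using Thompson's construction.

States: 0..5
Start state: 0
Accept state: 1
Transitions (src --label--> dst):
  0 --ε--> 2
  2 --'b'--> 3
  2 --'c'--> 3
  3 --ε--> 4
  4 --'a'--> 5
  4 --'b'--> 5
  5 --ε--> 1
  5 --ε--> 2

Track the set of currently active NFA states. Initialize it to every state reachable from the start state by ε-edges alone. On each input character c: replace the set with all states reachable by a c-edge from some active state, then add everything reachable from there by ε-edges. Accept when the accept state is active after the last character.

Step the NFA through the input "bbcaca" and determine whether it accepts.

Answer: ACCEPT

Steps:
start: ε-closure({0}) = {0,2}
'b' @ 1: {3,4}
'b' @ 2: {1,2,5}  (accept∈set)
'c' @ 3: {3,4}
'a' @ 4: {1,2,5}  (accept∈set)
'c' @ 5: {3,4}
'a' @ 6: {1,2,5}  (accept∈set)
final: {1,2,5}; accept 1 in set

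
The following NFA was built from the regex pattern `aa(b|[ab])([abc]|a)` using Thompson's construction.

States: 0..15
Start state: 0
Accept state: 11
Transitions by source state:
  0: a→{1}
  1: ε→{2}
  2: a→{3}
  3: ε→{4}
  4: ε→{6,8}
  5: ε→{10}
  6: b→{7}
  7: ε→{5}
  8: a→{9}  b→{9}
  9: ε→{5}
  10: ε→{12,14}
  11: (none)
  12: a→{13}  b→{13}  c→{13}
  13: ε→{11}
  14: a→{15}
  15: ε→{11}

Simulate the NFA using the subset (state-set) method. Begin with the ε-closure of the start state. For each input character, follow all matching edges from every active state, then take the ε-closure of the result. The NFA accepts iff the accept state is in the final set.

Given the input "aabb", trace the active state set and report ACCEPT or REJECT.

start: ε-closure({0}) = {0}
'a' @ 1: {1,2}
'a' @ 2: {3,4,6,8}
'b' @ 3: {5,7,9,10,12,14}
'b' @ 4: {11,13}  ✓accept
end set {11,13} — state 11 in

Answer: ACCEPT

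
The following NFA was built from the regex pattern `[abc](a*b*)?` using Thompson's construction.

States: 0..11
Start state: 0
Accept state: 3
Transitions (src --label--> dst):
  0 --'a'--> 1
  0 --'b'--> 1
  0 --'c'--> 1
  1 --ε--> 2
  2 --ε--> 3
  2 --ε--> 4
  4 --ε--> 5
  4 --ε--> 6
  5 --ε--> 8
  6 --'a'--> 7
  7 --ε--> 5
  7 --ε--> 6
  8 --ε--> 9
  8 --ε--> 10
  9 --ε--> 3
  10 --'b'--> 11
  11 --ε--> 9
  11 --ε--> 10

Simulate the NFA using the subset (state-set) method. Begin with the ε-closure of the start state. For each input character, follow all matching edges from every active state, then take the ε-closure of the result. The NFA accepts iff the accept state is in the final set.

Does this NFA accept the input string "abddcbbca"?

initial (ε-close {0}): {0}
'a' @ 1: {1,2,3,4,5,6,8,9,10}  [accepting]
'b' @ 2: {3,9,10,11}  [accepting]
'd' @ 3: {}  — dead — no transitions
rest 'dcbbca' ignored (set empty)
final: {}; accept 3 not in set

Answer: REJECT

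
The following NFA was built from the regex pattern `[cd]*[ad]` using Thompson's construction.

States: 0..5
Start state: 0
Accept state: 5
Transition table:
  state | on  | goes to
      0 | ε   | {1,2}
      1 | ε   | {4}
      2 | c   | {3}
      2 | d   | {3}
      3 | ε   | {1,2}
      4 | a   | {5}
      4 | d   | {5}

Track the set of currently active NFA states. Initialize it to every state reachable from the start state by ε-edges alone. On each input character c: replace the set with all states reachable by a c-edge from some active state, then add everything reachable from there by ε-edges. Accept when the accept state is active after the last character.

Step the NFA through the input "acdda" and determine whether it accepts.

Answer: REJECT

Derivation:
initial (ε-close {0}): {0,1,2,4}
'a' @ 1: {5}  [accepting]
'c' @ 2: {}  — state set empty
rest 'dda' ignored (set empty)
end set {} — state 5 not in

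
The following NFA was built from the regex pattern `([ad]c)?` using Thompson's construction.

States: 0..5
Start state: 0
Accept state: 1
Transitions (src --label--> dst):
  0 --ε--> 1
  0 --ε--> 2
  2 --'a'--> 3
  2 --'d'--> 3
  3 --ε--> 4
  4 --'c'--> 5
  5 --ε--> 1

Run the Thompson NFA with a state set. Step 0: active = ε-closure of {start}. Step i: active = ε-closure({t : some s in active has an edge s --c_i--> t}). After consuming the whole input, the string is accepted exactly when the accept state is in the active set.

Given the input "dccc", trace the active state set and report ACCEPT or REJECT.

Answer: REJECT

Steps:
initial (ε-close {0}): {0,1,2}
'd' @ 1: {3,4}
'c' @ 2: {1,5}  [accepting]
'c' @ 3: {}  — dead — no transitions
rest 'c' ignored (set empty)
after full input: {}  (accept=1 not in)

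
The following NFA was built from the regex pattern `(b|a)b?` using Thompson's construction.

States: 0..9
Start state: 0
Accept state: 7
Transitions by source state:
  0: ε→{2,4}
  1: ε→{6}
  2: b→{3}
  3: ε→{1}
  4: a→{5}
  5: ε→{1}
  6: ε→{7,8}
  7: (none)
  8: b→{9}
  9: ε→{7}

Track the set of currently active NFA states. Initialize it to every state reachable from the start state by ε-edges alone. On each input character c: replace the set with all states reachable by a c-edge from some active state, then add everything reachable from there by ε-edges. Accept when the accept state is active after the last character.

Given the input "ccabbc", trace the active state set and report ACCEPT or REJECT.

Answer: REJECT

Steps:
start: ε-closure({0}) = {0,2,4}
'c' @ 1: {}  — no active states
rest 'cabbc' ignored (set empty)
after full input: {}  (accept=7 not in)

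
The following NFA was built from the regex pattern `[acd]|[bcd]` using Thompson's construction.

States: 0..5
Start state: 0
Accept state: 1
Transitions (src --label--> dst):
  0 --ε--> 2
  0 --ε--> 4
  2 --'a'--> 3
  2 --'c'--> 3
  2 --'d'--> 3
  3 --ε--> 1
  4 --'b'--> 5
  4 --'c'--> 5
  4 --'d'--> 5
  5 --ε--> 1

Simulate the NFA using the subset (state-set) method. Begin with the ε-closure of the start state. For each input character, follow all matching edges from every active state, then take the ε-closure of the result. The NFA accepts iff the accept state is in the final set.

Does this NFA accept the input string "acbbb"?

Answer: REJECT

Trace:
start: ε-closure({0}) = {0,2,4}
'a' @ 1: {1,3}  (accept∈set)
'c' @ 2: {}  — state set empty
rest 'bbb' ignored (set empty)
final: {}; accept 1 not in set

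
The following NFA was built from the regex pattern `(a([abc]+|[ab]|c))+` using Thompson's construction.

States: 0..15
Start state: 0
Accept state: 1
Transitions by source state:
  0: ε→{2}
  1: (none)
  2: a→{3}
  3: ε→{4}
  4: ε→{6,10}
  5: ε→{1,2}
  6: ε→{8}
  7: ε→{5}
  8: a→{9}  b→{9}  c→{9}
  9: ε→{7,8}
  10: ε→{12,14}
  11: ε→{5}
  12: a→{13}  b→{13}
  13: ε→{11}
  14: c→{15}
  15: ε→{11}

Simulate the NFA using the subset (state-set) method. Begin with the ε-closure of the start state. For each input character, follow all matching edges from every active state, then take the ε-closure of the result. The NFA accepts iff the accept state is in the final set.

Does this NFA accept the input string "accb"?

Answer: ACCEPT

Trace:
S₀ = ε-closure({0}) = {0,2}
'a' @ 1: {3,4,6,8,10,12,14}
'c' @ 2: {1,2,5,7,8,9,11,15}  (accept∈set)
'c' @ 3: {1,2,5,7,8,9}  (accept∈set)
'b' @ 4: {1,2,5,7,8,9}  (accept∈set)
after full input: {1,2,5,7,8,9}  (accept=1 in)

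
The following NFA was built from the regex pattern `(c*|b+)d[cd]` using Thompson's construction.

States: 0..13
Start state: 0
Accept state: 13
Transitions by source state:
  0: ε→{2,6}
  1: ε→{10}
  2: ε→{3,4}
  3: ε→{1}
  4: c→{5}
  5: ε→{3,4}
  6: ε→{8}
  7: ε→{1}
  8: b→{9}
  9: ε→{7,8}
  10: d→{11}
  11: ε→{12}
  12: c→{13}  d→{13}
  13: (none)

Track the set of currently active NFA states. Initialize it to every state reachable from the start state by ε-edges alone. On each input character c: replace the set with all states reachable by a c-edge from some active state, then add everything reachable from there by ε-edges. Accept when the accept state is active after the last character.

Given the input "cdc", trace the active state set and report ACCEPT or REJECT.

Answer: ACCEPT

Derivation:
S₀ = ε-closure({0}) = {0,1,2,3,4,6,8,10}
'c' @ 1: {1,3,4,5,10}
'd' @ 2: {11,12}
'c' @ 3: {13}  [accepting]
end set {13} — state 13 in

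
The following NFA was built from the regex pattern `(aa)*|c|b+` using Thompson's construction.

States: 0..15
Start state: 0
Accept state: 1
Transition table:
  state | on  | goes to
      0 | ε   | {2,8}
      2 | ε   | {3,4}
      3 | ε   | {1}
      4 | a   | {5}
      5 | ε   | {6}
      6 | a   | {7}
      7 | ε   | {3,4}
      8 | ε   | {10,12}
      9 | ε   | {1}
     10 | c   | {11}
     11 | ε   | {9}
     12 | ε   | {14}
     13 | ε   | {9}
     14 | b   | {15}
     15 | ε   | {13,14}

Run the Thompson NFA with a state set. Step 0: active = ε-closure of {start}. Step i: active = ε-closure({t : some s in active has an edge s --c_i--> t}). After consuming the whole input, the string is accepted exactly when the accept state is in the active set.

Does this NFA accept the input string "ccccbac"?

initial (ε-close {0}): {0,1,2,3,4,8,10,12,14}
'c' @ 1: {1,9,11}  [accepting]
'c' @ 2: {}  — no active states
rest 'ccbac' ignored (set empty)
end set {} — state 1 not in

Answer: REJECT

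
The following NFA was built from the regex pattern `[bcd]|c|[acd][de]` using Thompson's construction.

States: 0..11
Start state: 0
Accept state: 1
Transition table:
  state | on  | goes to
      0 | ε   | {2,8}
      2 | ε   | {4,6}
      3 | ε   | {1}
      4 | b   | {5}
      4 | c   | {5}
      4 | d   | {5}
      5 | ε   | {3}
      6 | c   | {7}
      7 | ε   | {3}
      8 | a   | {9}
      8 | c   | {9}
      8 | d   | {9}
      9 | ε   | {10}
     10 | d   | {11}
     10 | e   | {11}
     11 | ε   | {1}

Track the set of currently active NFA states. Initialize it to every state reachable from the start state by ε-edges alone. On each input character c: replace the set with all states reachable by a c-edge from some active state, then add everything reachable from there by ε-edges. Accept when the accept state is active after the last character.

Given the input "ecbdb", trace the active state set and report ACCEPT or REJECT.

Answer: REJECT

Steps:
S₀ = ε-closure({0}) = {0,2,4,6,8}
'e' @ 1: {}  — state set empty
rest 'cbdb' ignored (set empty)
end set {} — state 1 not in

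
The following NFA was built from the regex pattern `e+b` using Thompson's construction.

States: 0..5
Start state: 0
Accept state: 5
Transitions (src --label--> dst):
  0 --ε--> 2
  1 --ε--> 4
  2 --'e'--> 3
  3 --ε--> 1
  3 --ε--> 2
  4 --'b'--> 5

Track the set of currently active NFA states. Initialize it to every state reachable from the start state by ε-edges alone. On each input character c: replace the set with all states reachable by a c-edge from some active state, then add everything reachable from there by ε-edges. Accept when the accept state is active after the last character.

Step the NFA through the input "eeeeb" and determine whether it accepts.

S₀ = ε-closure({0}) = {0,2}
'e' @ 1: {1,2,3,4}
'e' @ 2: {1,2,3,4}
'e' @ 3: {1,2,3,4}
'e' @ 4: {1,2,3,4}
'b' @ 5: {5}  (accept∈set)
end set {5} — state 5 in

Answer: ACCEPT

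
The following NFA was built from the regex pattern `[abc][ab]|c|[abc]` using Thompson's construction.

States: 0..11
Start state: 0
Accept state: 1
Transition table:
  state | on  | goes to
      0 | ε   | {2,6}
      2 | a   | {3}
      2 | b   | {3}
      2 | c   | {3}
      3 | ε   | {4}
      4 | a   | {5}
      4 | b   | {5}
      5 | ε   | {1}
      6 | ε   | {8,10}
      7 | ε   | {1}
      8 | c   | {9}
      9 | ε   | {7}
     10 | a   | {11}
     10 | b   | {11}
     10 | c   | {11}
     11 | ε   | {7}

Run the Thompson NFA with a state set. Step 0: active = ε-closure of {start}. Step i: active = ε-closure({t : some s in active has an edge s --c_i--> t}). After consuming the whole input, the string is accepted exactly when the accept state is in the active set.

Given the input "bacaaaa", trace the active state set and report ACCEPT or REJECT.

Answer: REJECT

Trace:
initial (ε-close {0}): {0,2,6,8,10}
'b' @ 1: {1,3,4,7,11}  (accept∈set)
'a' @ 2: {1,5}  (accept∈set)
'c' @ 3: {}  — dead — no transitions
rest 'aaaa' ignored (set empty)
final: {}; accept 1 not in set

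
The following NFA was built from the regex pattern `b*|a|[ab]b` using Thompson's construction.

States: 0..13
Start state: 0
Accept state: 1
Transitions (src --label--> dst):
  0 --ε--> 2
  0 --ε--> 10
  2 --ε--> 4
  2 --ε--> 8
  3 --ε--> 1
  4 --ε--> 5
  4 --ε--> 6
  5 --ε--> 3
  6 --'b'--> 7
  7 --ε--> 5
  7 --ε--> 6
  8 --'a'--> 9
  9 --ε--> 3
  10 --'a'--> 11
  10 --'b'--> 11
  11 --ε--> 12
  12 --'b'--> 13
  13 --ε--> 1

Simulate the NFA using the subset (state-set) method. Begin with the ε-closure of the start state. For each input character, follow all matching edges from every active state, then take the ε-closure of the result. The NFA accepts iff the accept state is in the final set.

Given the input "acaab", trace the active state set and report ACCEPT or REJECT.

Answer: REJECT

Steps:
start: ε-closure({0}) = {0,1,2,3,4,5,6,8,10}
'a' @ 1: {1,3,9,11,12}  ✓accept
'c' @ 2: {}  — no active states
rest 'aab' ignored (set empty)
final: {}; accept 1 not in set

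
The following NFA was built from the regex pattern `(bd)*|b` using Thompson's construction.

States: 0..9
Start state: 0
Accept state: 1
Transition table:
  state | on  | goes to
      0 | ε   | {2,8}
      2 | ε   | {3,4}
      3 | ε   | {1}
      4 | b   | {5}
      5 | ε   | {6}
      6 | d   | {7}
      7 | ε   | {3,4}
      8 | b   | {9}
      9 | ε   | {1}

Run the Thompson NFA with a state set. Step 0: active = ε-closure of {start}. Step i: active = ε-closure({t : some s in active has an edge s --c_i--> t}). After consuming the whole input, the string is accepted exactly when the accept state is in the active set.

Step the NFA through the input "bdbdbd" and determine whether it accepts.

Answer: ACCEPT

Derivation:
initial (ε-close {0}): {0,1,2,3,4,8}
'b' @ 1: {1,5,6,9}  ✓accept
'd' @ 2: {1,3,4,7}  ✓accept
'b' @ 3: {5,6}
'd' @ 4: {1,3,4,7}  ✓accept
'b' @ 5: {5,6}
'd' @ 6: {1,3,4,7}  ✓accept
after full input: {1,3,4,7}  (accept=1 in)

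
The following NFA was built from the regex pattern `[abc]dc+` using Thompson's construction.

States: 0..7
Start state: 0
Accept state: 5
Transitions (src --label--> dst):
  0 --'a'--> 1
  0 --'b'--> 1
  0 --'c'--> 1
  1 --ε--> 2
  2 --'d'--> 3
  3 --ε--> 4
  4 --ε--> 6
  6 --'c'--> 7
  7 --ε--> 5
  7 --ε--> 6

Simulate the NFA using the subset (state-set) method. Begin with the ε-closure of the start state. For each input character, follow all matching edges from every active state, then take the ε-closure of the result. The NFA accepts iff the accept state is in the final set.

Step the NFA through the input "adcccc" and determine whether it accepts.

Answer: ACCEPT

Steps:
initial (ε-close {0}): {0}
'a' @ 1: {1,2}
'd' @ 2: {3,4,6}
'c' @ 3: {5,6,7}  [accepting]
'c' @ 4: {5,6,7}  [accepting]
'c' @ 5: {5,6,7}  [accepting]
'c' @ 6: {5,6,7}  [accepting]
end set {5,6,7} — state 5 in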